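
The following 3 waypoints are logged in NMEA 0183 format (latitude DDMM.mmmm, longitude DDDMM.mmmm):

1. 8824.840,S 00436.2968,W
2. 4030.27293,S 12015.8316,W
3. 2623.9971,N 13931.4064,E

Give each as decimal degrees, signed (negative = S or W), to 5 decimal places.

Point 1:
  Latitude: split at 2 digits → 88° and 24.84′; 88 + 24.84/60 = 88.414000
  S ⇒ negate
  Longitude: split at 3 digits → 004° and 36.2968′; 4 + 36.2968/60 = 4.604947
  hemisphere W, so the sign is −
Point 2:
  φ: degrees = first 2 digits = 40, minutes = 30.27293; 40 + 30.27293/60 = 40.504549
  S ⇒ negate
  Longitude: split at 3 digits → 120° and 15.8316′; 120 + 15.8316/60 = 120.263860
  hemisphere W, so the sign is −
Point 3:
  φ: split at 2 digits → 26° and 23.9971′; 26 + 23.9971/60 = 26.399952
  N → positive
  λ: split at 3 digits → 139° and 31.4064′; 139 + 31.4064/60 = 139.523440
  E → positive

1. -88.41400, -4.60495
2. -40.50455, -120.26386
3. 26.39995, 139.52344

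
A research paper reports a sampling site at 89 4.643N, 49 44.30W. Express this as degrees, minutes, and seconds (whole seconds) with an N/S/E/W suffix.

89°04′39″ N, 49°44′18″ W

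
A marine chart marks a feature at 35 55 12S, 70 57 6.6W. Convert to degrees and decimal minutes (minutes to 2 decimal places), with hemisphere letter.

Lat: seconds/60 = 0.20000; minutes = 55 + 0.20000 = 55.2000
λ: 57 + 6.6/60 = 57.1100′

35° 55.20′ S, 70° 57.11′ W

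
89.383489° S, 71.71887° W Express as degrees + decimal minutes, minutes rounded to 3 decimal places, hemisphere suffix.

φ: minutes = (89.383489 − 89) × 60 = 23.00934
λ: fractional part 0.718870 → 43.13220 minutes

89° 23.009′ S, 71° 43.132′ W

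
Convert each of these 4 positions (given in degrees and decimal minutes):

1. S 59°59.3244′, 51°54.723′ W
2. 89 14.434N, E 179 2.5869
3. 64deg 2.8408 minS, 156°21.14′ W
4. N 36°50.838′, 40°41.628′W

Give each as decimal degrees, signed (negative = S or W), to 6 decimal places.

1. -59.988740, -51.912050
2. 89.240567, 179.043115
3. -64.047347, -156.352333
4. 36.847300, -40.693800

Point 1:
  Lat: 59.3244′ = 0.988740°; total 59.9887400
  hemisphere S, so the sign is −
  Longitude: 54.723′ = 0.912050°; total 51.9120500
  hemisphere W, so the sign is −
Point 2:
  Latitude: 89 + 14.434/60 = 89.2405667
  N → positive
  λ: 2.5869′ = 0.043115°; total 179.0431150
  E → positive
Point 3:
  Lat: 64 + 2.8408/60 = 64.0473467
  S ⇒ negate
  Lon: 21.14′ = 0.352333°; total 156.3523333
  W → negative
Point 4:
  Latitude: 36 + 50.838/60 = 36.8473000
  N → positive
  Lon: 41.628′ = 0.693800°; total 40.6938000
  hemisphere W, so the sign is −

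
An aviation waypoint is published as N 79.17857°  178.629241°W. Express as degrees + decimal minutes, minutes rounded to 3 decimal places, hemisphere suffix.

Latitude: 79° + 0.178570 × 60 = 79° 10.71420′
Longitude: minutes = (178.629241 − 178) × 60 = 37.75446

79° 10.714′ N, 178° 37.754′ W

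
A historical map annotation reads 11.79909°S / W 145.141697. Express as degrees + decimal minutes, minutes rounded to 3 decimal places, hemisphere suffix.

11° 47.945′ S, 145° 8.502′ W

Lat: minutes = (11.799090 − 11) × 60 = 47.94540
Lon: 145° + 0.141697 × 60 = 145° 8.50182′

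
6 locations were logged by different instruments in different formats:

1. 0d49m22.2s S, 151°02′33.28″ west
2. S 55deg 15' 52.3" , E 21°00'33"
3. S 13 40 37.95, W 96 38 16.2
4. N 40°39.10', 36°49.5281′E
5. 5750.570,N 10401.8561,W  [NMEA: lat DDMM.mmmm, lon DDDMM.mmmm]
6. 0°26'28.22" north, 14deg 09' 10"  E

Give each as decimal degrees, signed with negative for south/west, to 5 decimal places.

Point 1:
  Latitude: 0 + 49/60 + 22.2/3600 = 0.822833
  hemisphere S, so the sign is −
  Longitude: 151° + 2/60 + 33.28/3600 = 151 + 0.033333 + 0.009244 = 151.042578
  hemisphere W, so the sign is −
Point 2:
  φ: 55° + 15/60 + 52.3/3600 = 55 + 0.250000 + 0.014528 = 55.264528
  S ⇒ negate
  λ: 0′ + 33″ = 0.55000′; 21 + 0.55000/60 = 21.009167
  E ⇒ keep positive
Point 3:
  Lat: 13 + 40/60 + 37.95/3600 = 13.677208
  S → negative
  Lon: 38′ + 16.2″ = 38.27000′; 96 + 38.27000/60 = 96.637833
  W ⇒ negate
Point 4:
  φ: 39.1′ = 0.651667°; total 40.651667
  N → positive
  Longitude: 36 + 49.5281/60 = 36.825468
  E → positive
Point 5:
  Latitude: degrees = first 2 digits = 57, minutes = 50.57; 57 + 50.57/60 = 57.842833
  N → positive
  Longitude: split at 3 digits → 104° and 1.8561′; 104 + 1.8561/60 = 104.030935
  hemisphere W, so the sign is −
Point 6:
  φ: 26′ + 28.22″ = 26.47033′; 0 + 26.47033/60 = 0.441172
  N → positive
  Lon: 9′ + 10″ = 9.16667′; 14 + 9.16667/60 = 14.152778
  E ⇒ keep positive

1. -0.82283, -151.04258
2. -55.26453, 21.00917
3. -13.67721, -96.63783
4. 40.65167, 36.82547
5. 57.84283, -104.03094
6. 0.44117, 14.15278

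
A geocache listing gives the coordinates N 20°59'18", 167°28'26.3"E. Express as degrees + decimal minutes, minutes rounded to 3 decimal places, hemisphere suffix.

Lat: 59 + 18/60 = 59.30000′
λ: seconds/60 = 0.43833; minutes = 28 + 0.43833 = 28.43833

20° 59.300′ N, 167° 28.438′ E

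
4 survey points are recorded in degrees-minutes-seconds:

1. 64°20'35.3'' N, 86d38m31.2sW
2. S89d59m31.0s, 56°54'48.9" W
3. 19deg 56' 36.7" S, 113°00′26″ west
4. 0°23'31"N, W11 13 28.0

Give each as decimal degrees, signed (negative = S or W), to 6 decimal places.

1. 64.343139, -86.642000
2. -89.991944, -56.913583
3. -19.943528, -113.007222
4. 0.391944, -11.224444

Point 1:
  φ: 20′ + 35.3″ = 20.58833′; 64 + 20.58833/60 = 64.3431389
  N ⇒ keep positive
  λ: 38′ + 31.2″ = 38.52000′; 86 + 38.52000/60 = 86.6420000
  W → negative
Point 2:
  Latitude: 59′ + 31″ = 59.51667′; 89 + 59.51667/60 = 89.9919444
  S ⇒ negate
  λ: 56° + 54/60 + 48.9/3600 = 56 + 0.900000 + 0.013583 = 56.9135833
  W ⇒ negate
Point 3:
  Lat: 19° + 56/60 + 36.7/3600 = 19 + 0.933333 + 0.010194 = 19.9435278
  S ⇒ negate
  λ: 113 + 0/60 + 26/3600 = 113.0072222
  hemisphere W, so the sign is −
Point 4:
  Lat: 0° + 23/60 + 31/3600 = 0 + 0.383333 + 0.008611 = 0.3919444
  N → positive
  Longitude: 13′ + 28″ = 13.46667′; 11 + 13.46667/60 = 11.2244444
  W ⇒ negate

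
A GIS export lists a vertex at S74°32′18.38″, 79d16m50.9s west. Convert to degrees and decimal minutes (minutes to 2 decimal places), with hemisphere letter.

74° 32.31′ S, 79° 16.85′ W

φ: 32 + 18.38/60 = 32.3063′
Longitude: 16 + 50.9/60 = 16.8483′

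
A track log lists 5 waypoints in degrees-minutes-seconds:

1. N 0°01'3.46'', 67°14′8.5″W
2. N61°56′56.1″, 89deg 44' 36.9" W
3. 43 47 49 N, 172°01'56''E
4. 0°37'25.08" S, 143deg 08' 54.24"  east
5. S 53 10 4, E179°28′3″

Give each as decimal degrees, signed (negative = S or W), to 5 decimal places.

Point 1:
  φ: 0° + 1/60 + 3.46/3600 = 0 + 0.016667 + 0.000961 = 0.017628
  N ⇒ keep positive
  λ: 67° + 14/60 + 8.5/3600 = 67 + 0.233333 + 0.002361 = 67.235694
  hemisphere W, so the sign is −
Point 2:
  Latitude: 61 + 56/60 + 56.1/3600 = 61.948917
  N ⇒ keep positive
  Longitude: 89 + 44/60 + 36.9/3600 = 89.743583
  hemisphere W, so the sign is −
Point 3:
  Latitude: 47′ + 49″ = 47.81667′; 43 + 47.81667/60 = 43.796944
  N → positive
  Lon: 1′ + 56″ = 1.93333′; 172 + 1.93333/60 = 172.032222
  E → positive
Point 4:
  φ: 0° + 37/60 + 25.08/3600 = 0 + 0.616667 + 0.006967 = 0.623633
  hemisphere S, so the sign is −
  λ: 143 + 8/60 + 54.24/3600 = 143.148400
  E ⇒ keep positive
Point 5:
  Latitude: 53 + 10/60 + 4/3600 = 53.167778
  S ⇒ negate
  λ: 179° + 28/60 + 3/3600 = 179 + 0.466667 + 0.000833 = 179.467500
  E ⇒ keep positive

1. 0.01763, -67.23569
2. 61.94892, -89.74358
3. 43.79694, 172.03222
4. -0.62363, 143.14840
5. -53.16778, 179.46750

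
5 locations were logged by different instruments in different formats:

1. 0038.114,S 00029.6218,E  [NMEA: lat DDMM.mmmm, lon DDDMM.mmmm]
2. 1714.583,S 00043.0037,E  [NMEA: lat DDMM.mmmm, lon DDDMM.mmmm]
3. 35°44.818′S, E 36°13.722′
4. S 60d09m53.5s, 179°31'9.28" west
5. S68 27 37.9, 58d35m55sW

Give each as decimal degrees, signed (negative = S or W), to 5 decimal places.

1. -0.63523, 0.49370
2. -17.24305, 0.71673
3. -35.74697, 36.22870
4. -60.16486, -179.51924
5. -68.46053, -58.59861

Point 1:
  Lat: split at 2 digits → 00° and 38.114′; 0 + 38.114/60 = 0.635233
  S ⇒ negate
  λ: split at 3 digits → 000° and 29.6218′; 0 + 29.6218/60 = 0.493697
  E → positive
Point 2:
  Lat: degrees = first 2 digits = 17, minutes = 14.583; 17 + 14.583/60 = 17.243050
  S ⇒ negate
  λ: split at 3 digits → 000° and 43.0037′; 0 + 43.0037/60 = 0.716728
  E ⇒ keep positive
Point 3:
  φ: 35 + 44.818/60 = 35.746967
  S → negative
  λ: 13.722′ = 0.228700°; total 36.228700
  E ⇒ keep positive
Point 4:
  φ: 60° + 9/60 + 53.5/3600 = 60 + 0.150000 + 0.014861 = 60.164861
  hemisphere S, so the sign is −
  Longitude: 31′ + 9.28″ = 31.15467′; 179 + 31.15467/60 = 179.519244
  W ⇒ negate
Point 5:
  φ: 68 + 27/60 + 37.9/3600 = 68.460528
  hemisphere S, so the sign is −
  λ: 58° + 35/60 + 55/3600 = 58 + 0.583333 + 0.015278 = 58.598611
  W → negative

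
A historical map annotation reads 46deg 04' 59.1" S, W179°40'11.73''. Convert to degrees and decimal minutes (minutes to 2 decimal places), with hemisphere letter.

46° 4.99′ S, 179° 40.20′ W

Lat: 4 + 59.1/60 = 4.9850′
Longitude: seconds/60 = 0.19550; minutes = 40 + 0.19550 = 40.1955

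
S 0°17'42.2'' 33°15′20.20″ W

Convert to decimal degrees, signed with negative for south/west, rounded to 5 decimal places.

-0.29506, -33.25561

Lat: 17′ + 42.2″ = 17.70333′; 0 + 17.70333/60 = 0.295056
hemisphere S, so the sign is −
λ: 33 + 15/60 + 20.2/3600 = 33.255611
W → negative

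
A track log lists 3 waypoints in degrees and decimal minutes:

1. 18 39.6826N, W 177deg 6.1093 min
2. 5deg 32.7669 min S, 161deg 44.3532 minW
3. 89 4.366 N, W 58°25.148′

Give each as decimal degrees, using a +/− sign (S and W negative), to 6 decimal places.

Point 1:
  φ: 39.6826′ = 0.661377°; total 18.6613767
  N → positive
  Longitude: 177 + 6.1093/60 = 177.1018217
  W → negative
Point 2:
  φ: 32.7669′ = 0.546115°; total 5.5461150
  hemisphere S, so the sign is −
  Lon: 161 + 44.3532/60 = 161.7392200
  hemisphere W, so the sign is −
Point 3:
  Latitude: 4.366′ = 0.072767°; total 89.0727667
  N ⇒ keep positive
  Lon: 25.148′ = 0.419133°; total 58.4191333
  W → negative

1. 18.661377, -177.101822
2. -5.546115, -161.739220
3. 89.072767, -58.419133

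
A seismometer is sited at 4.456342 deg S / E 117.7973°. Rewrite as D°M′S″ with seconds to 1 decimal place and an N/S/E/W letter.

4°27′22.8″ S, 117°47′50.3″ E

Latitude: 0.456342° → 27.38052′; 0.38052 × 60 = 22.831″
Longitude: 0.797300 × 60 = 47.83800′ → 47′, remainder × 60 = 50.280″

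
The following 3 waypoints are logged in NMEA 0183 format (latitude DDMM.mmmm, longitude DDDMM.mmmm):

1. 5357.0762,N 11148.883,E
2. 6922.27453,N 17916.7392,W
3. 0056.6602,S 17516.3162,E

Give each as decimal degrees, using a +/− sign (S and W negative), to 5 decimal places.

1. 53.95127, 111.81472
2. 69.37124, -179.27899
3. -0.94434, 175.27194

Point 1:
  Latitude: split at 2 digits → 53° and 57.0762′; 53 + 57.0762/60 = 53.951270
  N → positive
  λ: split at 3 digits → 111° and 48.883′; 111 + 48.883/60 = 111.814717
  E ⇒ keep positive
Point 2:
  Latitude: degrees = first 2 digits = 69, minutes = 22.27453; 69 + 22.27453/60 = 69.371242
  N ⇒ keep positive
  Lon: split at 3 digits → 179° and 16.7392′; 179 + 16.7392/60 = 179.278987
  W ⇒ negate
Point 3:
  Latitude: split at 2 digits → 00° and 56.6602′; 0 + 56.6602/60 = 0.944337
  S → negative
  Longitude: split at 3 digits → 175° and 16.3162′; 175 + 16.3162/60 = 175.271937
  E → positive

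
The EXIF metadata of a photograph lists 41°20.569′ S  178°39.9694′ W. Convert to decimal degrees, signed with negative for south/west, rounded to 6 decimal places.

-41.342817, -178.666157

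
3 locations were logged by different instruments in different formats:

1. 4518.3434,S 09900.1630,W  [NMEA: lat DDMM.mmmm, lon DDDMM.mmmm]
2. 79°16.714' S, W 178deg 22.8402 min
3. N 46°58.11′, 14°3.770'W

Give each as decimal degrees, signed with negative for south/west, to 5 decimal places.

1. -45.30572, -99.00272
2. -79.27857, -178.38067
3. 46.96850, -14.06283

Point 1:
  Latitude: degrees = first 2 digits = 45, minutes = 18.3434; 45 + 18.3434/60 = 45.305723
  S ⇒ negate
  Longitude: split at 3 digits → 099° and 0.163′; 99 + 0.163/60 = 99.002717
  W → negative
Point 2:
  Lat: 79 + 16.714/60 = 79.278567
  S → negative
  Lon: 22.8402′ = 0.380670°; total 178.380670
  W → negative
Point 3:
  φ: 46 + 58.11/60 = 46.968500
  N ⇒ keep positive
  Lon: 14 + 3.77/60 = 14.062833
  W ⇒ negate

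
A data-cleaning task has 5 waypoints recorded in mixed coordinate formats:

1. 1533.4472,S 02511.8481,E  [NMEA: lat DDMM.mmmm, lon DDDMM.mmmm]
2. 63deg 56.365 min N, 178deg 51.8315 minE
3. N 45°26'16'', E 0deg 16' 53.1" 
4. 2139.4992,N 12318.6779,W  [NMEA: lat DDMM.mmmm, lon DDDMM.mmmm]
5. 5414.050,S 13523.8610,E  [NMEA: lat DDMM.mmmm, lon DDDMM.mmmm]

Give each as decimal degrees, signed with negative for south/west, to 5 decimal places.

1. -15.55745, 25.19747
2. 63.93942, 178.86386
3. 45.43778, 0.28142
4. 21.65832, -123.31130
5. -54.23417, 135.39768

Point 1:
  Latitude: split at 2 digits → 15° and 33.4472′; 15 + 33.4472/60 = 15.557453
  S → negative
  Lon: degrees = first 3 digits = 25, minutes = 11.8481; 25 + 11.8481/60 = 25.197468
  E ⇒ keep positive
Point 2:
  φ: 56.365′ = 0.939417°; total 63.939417
  N → positive
  Lon: 178 + 51.8315/60 = 178.863858
  E ⇒ keep positive
Point 3:
  φ: 26′ + 16″ = 26.26667′; 45 + 26.26667/60 = 45.437778
  N ⇒ keep positive
  Lon: 0 + 16/60 + 53.1/3600 = 0.281417
  E → positive
Point 4:
  Latitude: degrees = first 2 digits = 21, minutes = 39.4992; 21 + 39.4992/60 = 21.658320
  N ⇒ keep positive
  Longitude: degrees = first 3 digits = 123, minutes = 18.6779; 123 + 18.6779/60 = 123.311298
  hemisphere W, so the sign is −
Point 5:
  Latitude: split at 2 digits → 54° and 14.05′; 54 + 14.05/60 = 54.234167
  S → negative
  Longitude: degrees = first 3 digits = 135, minutes = 23.861; 135 + 23.861/60 = 135.397683
  E ⇒ keep positive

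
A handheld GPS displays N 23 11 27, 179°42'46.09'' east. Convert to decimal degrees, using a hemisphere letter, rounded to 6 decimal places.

23.190833° N, 179.712803° E

Latitude: 23° + 11/60 + 27/3600 = 23 + 0.183333 + 0.007500 = 23.1908333
Longitude: 42′ + 46.09″ = 42.76817′; 179 + 42.76817/60 = 179.7128028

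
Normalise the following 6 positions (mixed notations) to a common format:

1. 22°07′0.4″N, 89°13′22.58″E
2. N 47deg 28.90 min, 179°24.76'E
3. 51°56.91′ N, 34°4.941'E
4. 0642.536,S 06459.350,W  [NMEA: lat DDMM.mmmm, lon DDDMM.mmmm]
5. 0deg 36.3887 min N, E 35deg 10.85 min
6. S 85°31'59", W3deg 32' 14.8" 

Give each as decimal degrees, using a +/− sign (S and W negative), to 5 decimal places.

1. 22.11678, 89.22294
2. 47.48167, 179.41267
3. 51.94850, 34.08235
4. -6.70893, -64.98917
5. 0.60648, 35.18083
6. -85.53306, -3.53744

Point 1:
  φ: 22 + 7/60 + 0.4/3600 = 22.116778
  N ⇒ keep positive
  λ: 89 + 13/60 + 22.58/3600 = 89.222939
  E ⇒ keep positive
Point 2:
  Lat: 28.9′ = 0.481667°; total 47.481667
  N ⇒ keep positive
  Longitude: 179 + 24.76/60 = 179.412667
  E → positive
Point 3:
  Latitude: 51 + 56.91/60 = 51.948500
  N ⇒ keep positive
  Longitude: 34 + 4.941/60 = 34.082350
  E → positive
Point 4:
  φ: degrees = first 2 digits = 6, minutes = 42.536; 6 + 42.536/60 = 6.708933
  hemisphere S, so the sign is −
  Longitude: split at 3 digits → 064° and 59.35′; 64 + 59.35/60 = 64.989167
  W → negative
Point 5:
  φ: 0 + 36.3887/60 = 0.606478
  N ⇒ keep positive
  Lon: 10.85′ = 0.180833°; total 35.180833
  E ⇒ keep positive
Point 6:
  Lat: 85° + 31/60 + 59/3600 = 85 + 0.516667 + 0.016389 = 85.533056
  hemisphere S, so the sign is −
  λ: 32′ + 14.8″ = 32.24667′; 3 + 32.24667/60 = 3.537444
  W → negative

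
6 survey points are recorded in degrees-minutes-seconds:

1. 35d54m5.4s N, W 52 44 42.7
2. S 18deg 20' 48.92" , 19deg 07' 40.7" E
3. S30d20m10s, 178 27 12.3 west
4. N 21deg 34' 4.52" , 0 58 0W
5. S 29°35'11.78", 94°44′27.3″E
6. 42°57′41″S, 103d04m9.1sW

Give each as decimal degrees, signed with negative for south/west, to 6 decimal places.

1. 35.901500, -52.745194
2. -18.346922, 19.127972
3. -30.336111, -178.453417
4. 21.567922, -0.966667
5. -29.586606, 94.740917
6. -42.961389, -103.069194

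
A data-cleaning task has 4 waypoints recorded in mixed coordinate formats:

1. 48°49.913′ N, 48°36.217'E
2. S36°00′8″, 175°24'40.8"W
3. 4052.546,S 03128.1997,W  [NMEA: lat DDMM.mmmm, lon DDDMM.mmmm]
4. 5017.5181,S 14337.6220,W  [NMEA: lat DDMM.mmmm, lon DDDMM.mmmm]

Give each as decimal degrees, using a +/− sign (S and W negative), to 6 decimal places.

1. 48.831883, 48.603617
2. -36.002222, -175.411333
3. -40.875767, -31.469995
4. -50.291968, -143.627033

Point 1:
  Lat: 49.913′ = 0.831883°; total 48.8318833
  N → positive
  Lon: 48 + 36.217/60 = 48.6036167
  E → positive
Point 2:
  φ: 0′ + 8″ = 0.13333′; 36 + 0.13333/60 = 36.0022222
  S → negative
  Lon: 175° + 24/60 + 40.8/3600 = 175 + 0.400000 + 0.011333 = 175.4113333
  hemisphere W, so the sign is −
Point 3:
  Lat: split at 2 digits → 40° and 52.546′; 40 + 52.546/60 = 40.8757667
  S ⇒ negate
  Lon: split at 3 digits → 031° and 28.1997′; 31 + 28.1997/60 = 31.4699950
  hemisphere W, so the sign is −
Point 4:
  φ: split at 2 digits → 50° and 17.5181′; 50 + 17.5181/60 = 50.2919683
  S → negative
  λ: split at 3 digits → 143° and 37.622′; 143 + 37.622/60 = 143.6270333
  hemisphere W, so the sign is −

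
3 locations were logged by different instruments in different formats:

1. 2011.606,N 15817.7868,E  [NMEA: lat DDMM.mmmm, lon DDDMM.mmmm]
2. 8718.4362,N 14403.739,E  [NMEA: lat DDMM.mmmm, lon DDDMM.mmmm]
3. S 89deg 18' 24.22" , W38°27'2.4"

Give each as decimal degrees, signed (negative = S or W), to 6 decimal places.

Point 1:
  Latitude: split at 2 digits → 20° and 11.606′; 20 + 11.606/60 = 20.1934333
  N ⇒ keep positive
  λ: degrees = first 3 digits = 158, minutes = 17.7868; 158 + 17.7868/60 = 158.2964467
  E ⇒ keep positive
Point 2:
  Latitude: split at 2 digits → 87° and 18.4362′; 87 + 18.4362/60 = 87.3072700
  N → positive
  Longitude: degrees = first 3 digits = 144, minutes = 3.739; 144 + 3.739/60 = 144.0623167
  E → positive
Point 3:
  Lat: 89 + 18/60 + 24.22/3600 = 89.3067278
  S ⇒ negate
  λ: 38 + 27/60 + 2.4/3600 = 38.4506667
  W ⇒ negate

1. 20.193433, 158.296447
2. 87.307270, 144.062317
3. -89.306728, -38.450667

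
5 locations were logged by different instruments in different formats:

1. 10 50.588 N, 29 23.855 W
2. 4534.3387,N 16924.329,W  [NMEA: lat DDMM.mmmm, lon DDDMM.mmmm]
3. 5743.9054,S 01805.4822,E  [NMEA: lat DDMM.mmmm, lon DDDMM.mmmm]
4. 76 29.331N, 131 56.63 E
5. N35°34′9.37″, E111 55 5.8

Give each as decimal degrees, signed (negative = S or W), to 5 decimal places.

1. 10.84313, -29.39758
2. 45.57231, -169.40548
3. -57.73176, 18.09137
4. 76.48885, 131.94383
5. 35.56927, 111.91828

Point 1:
  Lat: 50.588′ = 0.843133°; total 10.843133
  N → positive
  Longitude: 29 + 23.855/60 = 29.397583
  hemisphere W, so the sign is −
Point 2:
  φ: split at 2 digits → 45° and 34.3387′; 45 + 34.3387/60 = 45.572312
  N ⇒ keep positive
  λ: split at 3 digits → 169° and 24.329′; 169 + 24.329/60 = 169.405483
  W ⇒ negate
Point 3:
  φ: split at 2 digits → 57° and 43.9054′; 57 + 43.9054/60 = 57.731757
  S → negative
  Longitude: split at 3 digits → 018° and 5.4822′; 18 + 5.4822/60 = 18.091370
  E → positive
Point 4:
  φ: 29.331′ = 0.488850°; total 76.488850
  N → positive
  Lon: 131 + 56.63/60 = 131.943833
  E → positive
Point 5:
  φ: 35 + 34/60 + 9.37/3600 = 35.569269
  N → positive
  Longitude: 55′ + 5.8″ = 55.09667′; 111 + 55.09667/60 = 111.918278
  E ⇒ keep positive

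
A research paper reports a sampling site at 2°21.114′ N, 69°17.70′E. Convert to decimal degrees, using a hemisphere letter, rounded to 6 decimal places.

φ: 21.114′ = 0.351900°; total 2.3519000
Longitude: 17.7′ = 0.295000°; total 69.2950000

2.351900° N, 69.295000° E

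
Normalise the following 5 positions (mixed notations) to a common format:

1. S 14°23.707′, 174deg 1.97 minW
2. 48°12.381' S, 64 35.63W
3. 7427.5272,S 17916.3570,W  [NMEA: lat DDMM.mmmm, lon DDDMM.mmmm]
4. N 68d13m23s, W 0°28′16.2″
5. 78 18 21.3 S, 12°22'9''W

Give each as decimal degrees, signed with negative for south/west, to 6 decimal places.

Point 1:
  Lat: 23.707′ = 0.395117°; total 14.3951167
  hemisphere S, so the sign is −
  Lon: 1.97′ = 0.032833°; total 174.0328333
  hemisphere W, so the sign is −
Point 2:
  φ: 12.381′ = 0.206350°; total 48.2063500
  S → negative
  Lon: 64 + 35.63/60 = 64.5938333
  W → negative
Point 3:
  Latitude: degrees = first 2 digits = 74, minutes = 27.5272; 74 + 27.5272/60 = 74.4587867
  S ⇒ negate
  Longitude: split at 3 digits → 179° and 16.357′; 179 + 16.357/60 = 179.2726167
  W → negative
Point 4:
  Lat: 68° + 13/60 + 23/3600 = 68 + 0.216667 + 0.006389 = 68.2230556
  N → positive
  Lon: 28′ + 16.2″ = 28.27000′; 0 + 28.27000/60 = 0.4711667
  W → negative
Point 5:
  φ: 78 + 18/60 + 21.3/3600 = 78.3059167
  S → negative
  Lon: 22′ + 9″ = 22.15000′; 12 + 22.15000/60 = 12.3691667
  W → negative

1. -14.395117, -174.032833
2. -48.206350, -64.593833
3. -74.458787, -179.272617
4. 68.223056, -0.471167
5. -78.305917, -12.369167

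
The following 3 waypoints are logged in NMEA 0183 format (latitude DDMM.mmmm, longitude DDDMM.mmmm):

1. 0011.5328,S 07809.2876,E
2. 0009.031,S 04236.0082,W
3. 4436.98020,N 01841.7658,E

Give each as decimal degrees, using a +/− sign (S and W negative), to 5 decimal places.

1. -0.19221, 78.15479
2. -0.15052, -42.60014
3. 44.61634, 18.69610

Point 1:
  φ: degrees = first 2 digits = 0, minutes = 11.5328; 0 + 11.5328/60 = 0.192213
  hemisphere S, so the sign is −
  λ: split at 3 digits → 078° and 9.2876′; 78 + 9.2876/60 = 78.154793
  E → positive
Point 2:
  Lat: split at 2 digits → 00° and 9.031′; 0 + 9.031/60 = 0.150517
  S → negative
  Longitude: split at 3 digits → 042° and 36.0082′; 42 + 36.0082/60 = 42.600137
  hemisphere W, so the sign is −
Point 3:
  Latitude: degrees = first 2 digits = 44, minutes = 36.9802; 44 + 36.9802/60 = 44.616337
  N ⇒ keep positive
  Longitude: degrees = first 3 digits = 18, minutes = 41.7658; 18 + 41.7658/60 = 18.696097
  E ⇒ keep positive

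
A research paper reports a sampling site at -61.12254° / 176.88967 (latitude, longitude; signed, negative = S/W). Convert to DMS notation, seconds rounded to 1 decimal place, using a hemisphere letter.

61°07′21.1″ S, 176°53′22.8″ E

Latitude is negative → S; |value| = 61.122540
φ: 0.122540 × 60 = 7.35240′ → 7′, remainder × 60 = 21.144″
Lon: 0.889670° → 53.38020′; 0.38020 × 60 = 22.812″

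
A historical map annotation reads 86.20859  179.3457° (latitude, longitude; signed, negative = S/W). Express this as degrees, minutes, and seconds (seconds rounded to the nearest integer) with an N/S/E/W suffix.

86°12′31″ N, 179°20′45″ E

φ: whole degrees 86; 12.51540′ → 12′ and 30.92″
Longitude: whole degrees 179; 20.74200′ → 20′ and 44.52″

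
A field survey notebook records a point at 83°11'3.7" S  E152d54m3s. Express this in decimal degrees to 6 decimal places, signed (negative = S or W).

Lat: 83° + 11/60 + 3.7/3600 = 83 + 0.183333 + 0.001028 = 83.1843611
S → negative
Lon: 152° + 54/60 + 3/3600 = 152 + 0.900000 + 0.000833 = 152.9008333
E → positive

-83.184361, 152.900833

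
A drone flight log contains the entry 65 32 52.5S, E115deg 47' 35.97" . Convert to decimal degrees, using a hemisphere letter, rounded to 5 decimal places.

65.54792° S, 115.79333° E

φ: 65 + 32/60 + 52.5/3600 = 65.547917
λ: 115 + 47/60 + 35.97/3600 = 115.793325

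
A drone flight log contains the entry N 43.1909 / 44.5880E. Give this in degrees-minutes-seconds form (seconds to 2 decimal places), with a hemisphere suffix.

43°11′27.24″ N, 44°35′16.80″ E

Latitude: 0.190900 × 60 = 11.45400′ → 11′, remainder × 60 = 27.2400″
Lon: whole degrees 44; 35.28000′ → 35′ and 16.8000″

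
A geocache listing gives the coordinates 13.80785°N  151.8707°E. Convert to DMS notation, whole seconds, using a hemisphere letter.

Latitude: 0.807850 × 60 = 48.47100′ → 48′, remainder × 60 = 28.26″
Longitude: 0.870700 × 60 = 52.24200′ → 52′, remainder × 60 = 14.52″

13°48′28″ N, 151°52′15″ E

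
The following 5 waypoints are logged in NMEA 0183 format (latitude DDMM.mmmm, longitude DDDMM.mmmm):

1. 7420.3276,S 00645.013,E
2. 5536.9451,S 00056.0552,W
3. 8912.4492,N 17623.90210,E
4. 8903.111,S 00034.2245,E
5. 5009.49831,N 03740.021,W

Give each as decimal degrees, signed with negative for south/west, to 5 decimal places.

Point 1:
  Latitude: split at 2 digits → 74° and 20.3276′; 74 + 20.3276/60 = 74.338793
  S ⇒ negate
  Longitude: degrees = first 3 digits = 6, minutes = 45.013; 6 + 45.013/60 = 6.750217
  E → positive
Point 2:
  Latitude: split at 2 digits → 55° and 36.9451′; 55 + 36.9451/60 = 55.615752
  hemisphere S, so the sign is −
  λ: degrees = first 3 digits = 0, minutes = 56.0552; 0 + 56.0552/60 = 0.934253
  hemisphere W, so the sign is −
Point 3:
  Lat: degrees = first 2 digits = 89, minutes = 12.4492; 89 + 12.4492/60 = 89.207487
  N ⇒ keep positive
  Lon: degrees = first 3 digits = 176, minutes = 23.9021; 176 + 23.9021/60 = 176.398368
  E ⇒ keep positive
Point 4:
  φ: split at 2 digits → 89° and 3.111′; 89 + 3.111/60 = 89.051850
  S ⇒ negate
  Longitude: split at 3 digits → 000° and 34.2245′; 0 + 34.2245/60 = 0.570408
  E ⇒ keep positive
Point 5:
  Lat: degrees = first 2 digits = 50, minutes = 9.49831; 50 + 9.49831/60 = 50.158305
  N → positive
  Longitude: degrees = first 3 digits = 37, minutes = 40.021; 37 + 40.021/60 = 37.667017
  W ⇒ negate

1. -74.33879, 6.75022
2. -55.61575, -0.93425
3. 89.20749, 176.39837
4. -89.05185, 0.57041
5. 50.15831, -37.66702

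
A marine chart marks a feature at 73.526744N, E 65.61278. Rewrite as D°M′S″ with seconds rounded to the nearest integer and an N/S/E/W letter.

73°31′36″ N, 65°36′46″ E

Lat: 0.526744° → 31.60464′; 0.60464 × 60 = 36.28″
Lon: 0.612780 × 60 = 36.76680′ → 36′, remainder × 60 = 46.01″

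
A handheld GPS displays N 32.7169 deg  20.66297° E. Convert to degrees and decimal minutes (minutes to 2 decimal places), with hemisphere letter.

φ: minutes = (32.716900 − 32) × 60 = 43.0140
Longitude: fractional part 0.662970 → 39.7782 minutes

32° 43.01′ N, 20° 39.78′ E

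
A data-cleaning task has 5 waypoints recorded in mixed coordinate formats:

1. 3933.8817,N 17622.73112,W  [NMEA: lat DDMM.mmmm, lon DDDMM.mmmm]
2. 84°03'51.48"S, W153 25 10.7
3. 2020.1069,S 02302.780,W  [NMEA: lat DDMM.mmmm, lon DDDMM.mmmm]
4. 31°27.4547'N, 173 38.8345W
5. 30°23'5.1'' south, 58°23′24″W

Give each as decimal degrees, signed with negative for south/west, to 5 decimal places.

1. 39.56470, -176.37885
2. -84.06430, -153.41964
3. -20.33512, -23.04633
4. 31.45758, -173.64724
5. -30.38475, -58.39000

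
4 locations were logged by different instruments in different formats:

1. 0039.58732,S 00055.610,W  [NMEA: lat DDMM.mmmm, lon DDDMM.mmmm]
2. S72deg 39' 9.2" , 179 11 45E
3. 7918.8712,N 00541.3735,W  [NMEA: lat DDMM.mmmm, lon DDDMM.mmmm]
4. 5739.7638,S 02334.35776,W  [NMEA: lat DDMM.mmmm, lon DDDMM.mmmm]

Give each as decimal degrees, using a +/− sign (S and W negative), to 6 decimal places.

Point 1:
  Latitude: split at 2 digits → 00° and 39.58732′; 0 + 39.58732/60 = 0.6597887
  S → negative
  Longitude: split at 3 digits → 000° and 55.61′; 0 + 55.61/60 = 0.9268333
  W ⇒ negate
Point 2:
  Lat: 72° + 39/60 + 9.2/3600 = 72 + 0.650000 + 0.002556 = 72.6525556
  S ⇒ negate
  Longitude: 179 + 11/60 + 45/3600 = 179.1958333
  E ⇒ keep positive
Point 3:
  Latitude: split at 2 digits → 79° and 18.8712′; 79 + 18.8712/60 = 79.3145200
  N ⇒ keep positive
  Longitude: degrees = first 3 digits = 5, minutes = 41.3735; 5 + 41.3735/60 = 5.6895583
  hemisphere W, so the sign is −
Point 4:
  φ: degrees = first 2 digits = 57, minutes = 39.7638; 57 + 39.7638/60 = 57.6627300
  S → negative
  λ: split at 3 digits → 023° and 34.35776′; 23 + 34.35776/60 = 23.5726293
  hemisphere W, so the sign is −

1. -0.659789, -0.926833
2. -72.652556, 179.195833
3. 79.314520, -5.689558
4. -57.662730, -23.572629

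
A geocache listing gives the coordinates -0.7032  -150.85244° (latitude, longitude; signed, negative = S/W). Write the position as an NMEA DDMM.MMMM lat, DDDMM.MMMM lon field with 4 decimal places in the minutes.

0042.1920,S / 15051.1464,W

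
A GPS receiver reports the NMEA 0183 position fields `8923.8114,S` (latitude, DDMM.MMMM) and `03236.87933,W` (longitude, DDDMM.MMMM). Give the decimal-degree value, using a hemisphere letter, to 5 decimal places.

φ: split at 2 digits → 89° and 23.8114′; 89 + 23.8114/60 = 89.396857
Longitude: split at 3 digits → 032° and 36.87933′; 32 + 36.87933/60 = 32.614656

89.39686° S, 32.61466° W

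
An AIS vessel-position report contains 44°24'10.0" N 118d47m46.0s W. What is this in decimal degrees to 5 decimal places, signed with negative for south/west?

44.40278, -118.79611

φ: 24′ + 10″ = 24.16667′; 44 + 24.16667/60 = 44.402778
N ⇒ keep positive
Lon: 47′ + 46″ = 47.76667′; 118 + 47.76667/60 = 118.796111
hemisphere W, so the sign is −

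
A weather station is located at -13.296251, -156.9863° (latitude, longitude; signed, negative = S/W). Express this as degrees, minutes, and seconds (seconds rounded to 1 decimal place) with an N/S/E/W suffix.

Latitude is negative → S; |value| = 13.296251
Lat: 0.296251° → 17.77506′; 0.77506 × 60 = 46.504″
Longitude is negative → W; |value| = 156.986300
Longitude: whole degrees 156; 59.17800′ → 59′ and 10.680″

13°17′46.5″ S, 156°59′10.7″ W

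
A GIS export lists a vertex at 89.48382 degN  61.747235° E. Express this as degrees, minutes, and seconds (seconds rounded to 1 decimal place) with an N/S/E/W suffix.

89°29′1.8″ N, 61°44′50.0″ E

Lat: whole degrees 89; 29.02920′ → 29′ and 1.752″
Longitude: whole degrees 61; 44.83410′ → 44′ and 50.046″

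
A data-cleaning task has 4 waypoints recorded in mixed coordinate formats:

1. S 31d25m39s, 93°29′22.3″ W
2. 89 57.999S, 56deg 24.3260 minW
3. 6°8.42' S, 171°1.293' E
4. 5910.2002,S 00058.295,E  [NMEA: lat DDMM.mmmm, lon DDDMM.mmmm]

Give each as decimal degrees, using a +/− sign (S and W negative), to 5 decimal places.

1. -31.42750, -93.48953
2. -89.96665, -56.40543
3. -6.14033, 171.02155
4. -59.17000, 0.97158

Point 1:
  Lat: 25′ + 39″ = 25.65000′; 31 + 25.65000/60 = 31.427500
  S ⇒ negate
  λ: 29′ + 22.3″ = 29.37167′; 93 + 29.37167/60 = 93.489528
  hemisphere W, so the sign is −
Point 2:
  Lat: 57.999′ = 0.966650°; total 89.966650
  S → negative
  Lon: 56 + 24.326/60 = 56.405433
  hemisphere W, so the sign is −
Point 3:
  Latitude: 8.42′ = 0.140333°; total 6.140333
  S ⇒ negate
  λ: 1.293′ = 0.021550°; total 171.021550
  E → positive
Point 4:
  φ: split at 2 digits → 59° and 10.2002′; 59 + 10.2002/60 = 59.170003
  S → negative
  λ: split at 3 digits → 000° and 58.295′; 0 + 58.295/60 = 0.971583
  E → positive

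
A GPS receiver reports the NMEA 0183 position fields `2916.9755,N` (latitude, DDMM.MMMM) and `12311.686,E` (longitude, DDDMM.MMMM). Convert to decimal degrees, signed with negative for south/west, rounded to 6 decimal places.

29.282925, 123.194767

Lat: degrees = first 2 digits = 29, minutes = 16.9755; 29 + 16.9755/60 = 29.2829250
N ⇒ keep positive
Lon: degrees = first 3 digits = 123, minutes = 11.686; 123 + 11.686/60 = 123.1947667
E ⇒ keep positive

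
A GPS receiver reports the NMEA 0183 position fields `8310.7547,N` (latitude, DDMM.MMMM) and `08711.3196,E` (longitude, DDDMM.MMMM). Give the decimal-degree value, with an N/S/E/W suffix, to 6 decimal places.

83.179245° N, 87.188660° E

Lat: degrees = first 2 digits = 83, minutes = 10.7547; 83 + 10.7547/60 = 83.1792450
λ: split at 3 digits → 087° and 11.3196′; 87 + 11.3196/60 = 87.1886600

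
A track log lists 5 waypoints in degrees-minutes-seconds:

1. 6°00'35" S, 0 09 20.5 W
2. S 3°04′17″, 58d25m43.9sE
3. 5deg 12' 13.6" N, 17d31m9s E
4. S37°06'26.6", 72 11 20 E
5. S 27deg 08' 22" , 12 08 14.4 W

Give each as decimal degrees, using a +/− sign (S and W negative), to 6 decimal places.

1. -6.009722, -0.155694
2. -3.071389, 58.428861
3. 5.203778, 17.519167
4. -37.107389, 72.188889
5. -27.139444, -12.137333

Point 1:
  Lat: 6 + 0/60 + 35/3600 = 6.0097222
  S ⇒ negate
  Lon: 0° + 9/60 + 20.5/3600 = 0 + 0.150000 + 0.005694 = 0.1556944
  W ⇒ negate
Point 2:
  Lat: 3 + 4/60 + 17/3600 = 3.0713889
  S → negative
  Lon: 58° + 25/60 + 43.9/3600 = 58 + 0.416667 + 0.012194 = 58.4288611
  E → positive
Point 3:
  φ: 12′ + 13.6″ = 12.22667′; 5 + 12.22667/60 = 5.2037778
  N ⇒ keep positive
  λ: 31′ + 9″ = 31.15000′; 17 + 31.15000/60 = 17.5191667
  E ⇒ keep positive
Point 4:
  Lat: 37 + 6/60 + 26.6/3600 = 37.1073889
  hemisphere S, so the sign is −
  Longitude: 72 + 11/60 + 20/3600 = 72.1888889
  E → positive
Point 5:
  Lat: 27° + 8/60 + 22/3600 = 27 + 0.133333 + 0.006111 = 27.1394444
  S ⇒ negate
  Lon: 12 + 8/60 + 14.4/3600 = 12.1373333
  hemisphere W, so the sign is −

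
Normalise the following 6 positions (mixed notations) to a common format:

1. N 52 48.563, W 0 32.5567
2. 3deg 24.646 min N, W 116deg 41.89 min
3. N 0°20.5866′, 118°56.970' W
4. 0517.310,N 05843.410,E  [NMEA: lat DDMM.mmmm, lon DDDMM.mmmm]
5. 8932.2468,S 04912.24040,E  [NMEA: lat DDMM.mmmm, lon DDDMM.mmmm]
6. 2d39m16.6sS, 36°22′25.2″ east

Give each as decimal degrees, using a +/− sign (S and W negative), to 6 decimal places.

Point 1:
  φ: 48.563′ = 0.809383°; total 52.8093833
  N → positive
  Lon: 32.5567′ = 0.542612°; total 0.5426117
  hemisphere W, so the sign is −
Point 2:
  φ: 3 + 24.646/60 = 3.4107667
  N ⇒ keep positive
  Longitude: 116 + 41.89/60 = 116.6981667
  hemisphere W, so the sign is −
Point 3:
  Latitude: 0 + 20.5866/60 = 0.3431100
  N → positive
  Longitude: 118 + 56.97/60 = 118.9495000
  hemisphere W, so the sign is −
Point 4:
  Latitude: degrees = first 2 digits = 5, minutes = 17.31; 5 + 17.31/60 = 5.2885000
  N ⇒ keep positive
  λ: split at 3 digits → 058° and 43.41′; 58 + 43.41/60 = 58.7235000
  E ⇒ keep positive
Point 5:
  φ: degrees = first 2 digits = 89, minutes = 32.2468; 89 + 32.2468/60 = 89.5374467
  S → negative
  λ: split at 3 digits → 049° and 12.2404′; 49 + 12.2404/60 = 49.2040067
  E ⇒ keep positive
Point 6:
  Lat: 2° + 39/60 + 16.6/3600 = 2 + 0.650000 + 0.004611 = 2.6546111
  hemisphere S, so the sign is −
  Lon: 36° + 22/60 + 25.2/3600 = 36 + 0.366667 + 0.007000 = 36.3736667
  E ⇒ keep positive

1. 52.809383, -0.542612
2. 3.410767, -116.698167
3. 0.343110, -118.949500
4. 5.288500, 58.723500
5. -89.537447, 49.204007
6. -2.654611, 36.373667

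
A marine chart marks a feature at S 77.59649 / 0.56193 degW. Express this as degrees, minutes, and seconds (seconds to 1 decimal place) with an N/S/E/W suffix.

φ: whole degrees 77; 35.78940′ → 35′ and 47.364″
Longitude: 0.561930° → 33.71580′; 0.71580 × 60 = 42.948″

77°35′47.4″ S, 0°33′42.9″ W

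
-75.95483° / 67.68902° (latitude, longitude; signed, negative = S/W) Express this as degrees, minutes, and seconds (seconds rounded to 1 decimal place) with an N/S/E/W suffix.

Latitude is negative → S; |value| = 75.954830
φ: whole degrees 75; 57.28980′ → 57′ and 17.388″
λ: 0.689020 × 60 = 41.34120′ → 41′, remainder × 60 = 20.472″

75°57′17.4″ S, 67°41′20.5″ E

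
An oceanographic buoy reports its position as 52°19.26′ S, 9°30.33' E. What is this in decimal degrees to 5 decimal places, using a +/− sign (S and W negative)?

Lat: 19.26′ = 0.321000°; total 52.321000
S ⇒ negate
Longitude: 30.33′ = 0.505500°; total 9.505500
E ⇒ keep positive

-52.32100, 9.50550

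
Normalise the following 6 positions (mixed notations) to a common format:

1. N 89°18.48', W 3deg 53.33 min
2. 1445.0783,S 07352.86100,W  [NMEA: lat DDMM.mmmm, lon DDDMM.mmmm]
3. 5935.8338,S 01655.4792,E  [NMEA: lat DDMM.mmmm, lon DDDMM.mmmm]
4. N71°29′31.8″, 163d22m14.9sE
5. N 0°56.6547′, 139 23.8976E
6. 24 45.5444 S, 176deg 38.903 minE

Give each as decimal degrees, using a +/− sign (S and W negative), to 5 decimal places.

1. 89.30800, -3.88883
2. -14.75131, -73.88102
3. -59.59723, 16.92465
4. 71.49217, 163.37081
5. 0.94425, 139.39829
6. -24.75907, 176.64838

Point 1:
  φ: 89 + 18.48/60 = 89.308000
  N ⇒ keep positive
  Longitude: 3 + 53.33/60 = 3.888833
  W → negative
Point 2:
  Lat: split at 2 digits → 14° and 45.0783′; 14 + 45.0783/60 = 14.751305
  hemisphere S, so the sign is −
  λ: split at 3 digits → 073° and 52.861′; 73 + 52.861/60 = 73.881017
  hemisphere W, so the sign is −
Point 3:
  φ: degrees = first 2 digits = 59, minutes = 35.8338; 59 + 35.8338/60 = 59.597230
  S ⇒ negate
  λ: degrees = first 3 digits = 16, minutes = 55.4792; 16 + 55.4792/60 = 16.924653
  E → positive
Point 4:
  φ: 71 + 29/60 + 31.8/3600 = 71.492167
  N → positive
  Longitude: 163 + 22/60 + 14.9/3600 = 163.370806
  E → positive
Point 5:
  Lat: 56.6547′ = 0.944245°; total 0.944245
  N → positive
  Lon: 23.8976′ = 0.398293°; total 139.398293
  E ⇒ keep positive
Point 6:
  Lat: 45.5444′ = 0.759073°; total 24.759073
  hemisphere S, so the sign is −
  Lon: 38.903′ = 0.648383°; total 176.648383
  E → positive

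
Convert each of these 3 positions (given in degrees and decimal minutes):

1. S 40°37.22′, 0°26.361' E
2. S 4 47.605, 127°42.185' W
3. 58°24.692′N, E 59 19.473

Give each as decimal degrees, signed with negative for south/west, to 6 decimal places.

Point 1:
  φ: 37.22′ = 0.620333°; total 40.6203333
  hemisphere S, so the sign is −
  Longitude: 0 + 26.361/60 = 0.4393500
  E ⇒ keep positive
Point 2:
  φ: 47.605′ = 0.793417°; total 4.7934167
  S → negative
  Longitude: 42.185′ = 0.703083°; total 127.7030833
  W ⇒ negate
Point 3:
  Latitude: 24.692′ = 0.411533°; total 58.4115333
  N → positive
  λ: 59 + 19.473/60 = 59.3245500
  E ⇒ keep positive

1. -40.620333, 0.439350
2. -4.793417, -127.703083
3. 58.411533, 59.324550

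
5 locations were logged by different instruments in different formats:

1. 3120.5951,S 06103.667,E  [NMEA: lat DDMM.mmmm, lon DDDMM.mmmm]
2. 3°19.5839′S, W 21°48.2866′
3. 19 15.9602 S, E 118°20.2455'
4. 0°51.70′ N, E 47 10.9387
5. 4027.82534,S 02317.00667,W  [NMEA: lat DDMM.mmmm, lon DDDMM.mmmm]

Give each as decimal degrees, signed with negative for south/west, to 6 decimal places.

Point 1:
  Lat: split at 2 digits → 31° and 20.5951′; 31 + 20.5951/60 = 31.3432517
  S → negative
  Lon: degrees = first 3 digits = 61, minutes = 3.667; 61 + 3.667/60 = 61.0611167
  E ⇒ keep positive
Point 2:
  Latitude: 19.5839′ = 0.326398°; total 3.3263983
  S → negative
  λ: 48.2866′ = 0.804777°; total 21.8047767
  W ⇒ negate
Point 3:
  φ: 19 + 15.9602/60 = 19.2660033
  S → negative
  Longitude: 20.2455′ = 0.337425°; total 118.3374250
  E ⇒ keep positive
Point 4:
  Lat: 0 + 51.7/60 = 0.8616667
  N → positive
  Longitude: 10.9387′ = 0.182312°; total 47.1823117
  E ⇒ keep positive
Point 5:
  φ: degrees = first 2 digits = 40, minutes = 27.82534; 40 + 27.82534/60 = 40.4637557
  S → negative
  Lon: split at 3 digits → 023° and 17.00667′; 23 + 17.00667/60 = 23.2834445
  hemisphere W, so the sign is −

1. -31.343252, 61.061117
2. -3.326398, -21.804777
3. -19.266003, 118.337425
4. 0.861667, 47.182312
5. -40.463756, -23.283445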